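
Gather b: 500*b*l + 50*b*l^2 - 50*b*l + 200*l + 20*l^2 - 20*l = b*(50*l^2 + 450*l) + 20*l^2 + 180*l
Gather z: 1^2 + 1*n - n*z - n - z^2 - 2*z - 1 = -z^2 + z*(-n - 2)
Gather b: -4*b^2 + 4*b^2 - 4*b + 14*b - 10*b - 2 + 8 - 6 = 0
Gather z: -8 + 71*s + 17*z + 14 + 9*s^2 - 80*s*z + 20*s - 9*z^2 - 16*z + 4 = 9*s^2 + 91*s - 9*z^2 + z*(1 - 80*s) + 10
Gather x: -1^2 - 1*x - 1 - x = -2*x - 2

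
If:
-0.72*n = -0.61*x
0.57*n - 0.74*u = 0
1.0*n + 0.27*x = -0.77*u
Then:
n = 0.00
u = 0.00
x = 0.00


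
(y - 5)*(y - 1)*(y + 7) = y^3 + y^2 - 37*y + 35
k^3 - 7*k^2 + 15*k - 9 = (k - 3)^2*(k - 1)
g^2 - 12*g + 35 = (g - 7)*(g - 5)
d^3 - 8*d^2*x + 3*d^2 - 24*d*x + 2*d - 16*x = (d + 1)*(d + 2)*(d - 8*x)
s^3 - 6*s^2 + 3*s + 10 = (s - 5)*(s - 2)*(s + 1)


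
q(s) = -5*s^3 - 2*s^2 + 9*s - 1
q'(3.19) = -156.40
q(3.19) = -154.95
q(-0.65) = -6.32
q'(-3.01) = -114.86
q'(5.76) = -511.70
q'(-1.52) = -19.58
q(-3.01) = 90.14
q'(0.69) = -0.90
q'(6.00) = -555.00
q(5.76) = -971.03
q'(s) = -15*s^2 - 4*s + 9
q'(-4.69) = -302.18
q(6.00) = -1099.00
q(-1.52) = -1.74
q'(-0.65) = 5.26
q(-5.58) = 755.21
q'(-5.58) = -435.73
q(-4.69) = 428.61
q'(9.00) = -1242.00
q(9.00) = -3727.00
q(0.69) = 2.62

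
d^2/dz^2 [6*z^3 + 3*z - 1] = 36*z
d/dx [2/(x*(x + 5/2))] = 4*(-4*x - 5)/(x^2*(4*x^2 + 20*x + 25))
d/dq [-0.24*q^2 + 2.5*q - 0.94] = 2.5 - 0.48*q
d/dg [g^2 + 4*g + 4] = 2*g + 4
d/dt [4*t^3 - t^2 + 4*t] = 12*t^2 - 2*t + 4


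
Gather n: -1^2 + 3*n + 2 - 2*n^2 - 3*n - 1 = -2*n^2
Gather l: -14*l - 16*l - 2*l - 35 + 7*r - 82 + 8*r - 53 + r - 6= -32*l + 16*r - 176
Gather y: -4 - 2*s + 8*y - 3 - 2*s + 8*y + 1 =-4*s + 16*y - 6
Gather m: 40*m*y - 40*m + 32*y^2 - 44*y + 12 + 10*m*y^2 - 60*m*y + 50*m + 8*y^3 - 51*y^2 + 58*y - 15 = m*(10*y^2 - 20*y + 10) + 8*y^3 - 19*y^2 + 14*y - 3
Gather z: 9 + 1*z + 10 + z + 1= 2*z + 20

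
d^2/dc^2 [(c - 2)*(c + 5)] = 2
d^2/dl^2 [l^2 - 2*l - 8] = 2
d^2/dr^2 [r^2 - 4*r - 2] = 2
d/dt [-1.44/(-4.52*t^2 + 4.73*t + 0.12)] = (6.8112 - 13.0176*t)/(-4.52*t^2 + 4.73*t + 0.12)^2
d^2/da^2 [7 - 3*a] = 0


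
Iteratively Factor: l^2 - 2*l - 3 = (l - 3)*(l + 1)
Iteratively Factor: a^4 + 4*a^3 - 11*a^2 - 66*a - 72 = (a + 3)*(a^3 + a^2 - 14*a - 24) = (a + 3)^2*(a^2 - 2*a - 8) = (a - 4)*(a + 3)^2*(a + 2)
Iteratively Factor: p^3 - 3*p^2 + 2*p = (p - 2)*(p^2 - p) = (p - 2)*(p - 1)*(p)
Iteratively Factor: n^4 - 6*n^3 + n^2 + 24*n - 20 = (n - 1)*(n^3 - 5*n^2 - 4*n + 20) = (n - 2)*(n - 1)*(n^2 - 3*n - 10) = (n - 2)*(n - 1)*(n + 2)*(n - 5)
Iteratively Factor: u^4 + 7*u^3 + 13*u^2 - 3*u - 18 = (u - 1)*(u^3 + 8*u^2 + 21*u + 18) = (u - 1)*(u + 2)*(u^2 + 6*u + 9) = (u - 1)*(u + 2)*(u + 3)*(u + 3)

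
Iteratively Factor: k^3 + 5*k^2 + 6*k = (k + 2)*(k^2 + 3*k) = k*(k + 2)*(k + 3)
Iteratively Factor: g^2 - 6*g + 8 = (g - 4)*(g - 2)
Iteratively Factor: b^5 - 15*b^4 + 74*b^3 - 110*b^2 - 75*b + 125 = (b + 1)*(b^4 - 16*b^3 + 90*b^2 - 200*b + 125) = (b - 5)*(b + 1)*(b^3 - 11*b^2 + 35*b - 25) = (b - 5)^2*(b + 1)*(b^2 - 6*b + 5) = (b - 5)^3*(b + 1)*(b - 1)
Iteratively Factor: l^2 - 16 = (l + 4)*(l - 4)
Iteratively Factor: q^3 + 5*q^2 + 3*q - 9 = (q - 1)*(q^2 + 6*q + 9) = (q - 1)*(q + 3)*(q + 3)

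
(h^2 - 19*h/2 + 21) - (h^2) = 21 - 19*h/2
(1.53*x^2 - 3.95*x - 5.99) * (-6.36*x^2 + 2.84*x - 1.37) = -9.7308*x^4 + 29.4672*x^3 + 24.7823*x^2 - 11.6001*x + 8.2063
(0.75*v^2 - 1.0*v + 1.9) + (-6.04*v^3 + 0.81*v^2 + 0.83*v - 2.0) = -6.04*v^3 + 1.56*v^2 - 0.17*v - 0.1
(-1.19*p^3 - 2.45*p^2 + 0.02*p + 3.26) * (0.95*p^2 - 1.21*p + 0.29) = -1.1305*p^5 - 0.8876*p^4 + 2.6384*p^3 + 2.3623*p^2 - 3.9388*p + 0.9454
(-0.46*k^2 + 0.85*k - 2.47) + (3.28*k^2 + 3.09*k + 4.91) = 2.82*k^2 + 3.94*k + 2.44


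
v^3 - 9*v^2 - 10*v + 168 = (v - 7)*(v - 6)*(v + 4)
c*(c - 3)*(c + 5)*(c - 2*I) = c^4 + 2*c^3 - 2*I*c^3 - 15*c^2 - 4*I*c^2 + 30*I*c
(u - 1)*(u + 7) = u^2 + 6*u - 7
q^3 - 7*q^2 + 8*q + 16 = (q - 4)^2*(q + 1)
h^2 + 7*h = h*(h + 7)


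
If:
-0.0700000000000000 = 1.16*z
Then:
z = -0.06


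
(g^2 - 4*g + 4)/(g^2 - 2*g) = (g - 2)/g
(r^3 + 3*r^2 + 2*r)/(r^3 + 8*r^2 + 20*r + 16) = r*(r + 1)/(r^2 + 6*r + 8)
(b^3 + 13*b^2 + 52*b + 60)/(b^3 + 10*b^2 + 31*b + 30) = (b + 6)/(b + 3)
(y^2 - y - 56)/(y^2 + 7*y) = (y - 8)/y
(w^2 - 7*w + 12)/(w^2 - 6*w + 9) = (w - 4)/(w - 3)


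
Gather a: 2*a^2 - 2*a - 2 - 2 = 2*a^2 - 2*a - 4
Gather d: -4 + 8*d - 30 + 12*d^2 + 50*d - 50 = 12*d^2 + 58*d - 84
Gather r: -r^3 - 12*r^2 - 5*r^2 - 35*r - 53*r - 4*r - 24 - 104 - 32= -r^3 - 17*r^2 - 92*r - 160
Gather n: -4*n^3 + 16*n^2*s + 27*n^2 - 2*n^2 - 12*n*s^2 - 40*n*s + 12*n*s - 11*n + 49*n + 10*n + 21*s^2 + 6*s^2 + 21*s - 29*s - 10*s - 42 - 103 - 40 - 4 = -4*n^3 + n^2*(16*s + 25) + n*(-12*s^2 - 28*s + 48) + 27*s^2 - 18*s - 189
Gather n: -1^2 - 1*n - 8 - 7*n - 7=-8*n - 16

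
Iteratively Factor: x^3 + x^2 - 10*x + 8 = (x + 4)*(x^2 - 3*x + 2) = (x - 1)*(x + 4)*(x - 2)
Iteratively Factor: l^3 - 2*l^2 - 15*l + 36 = (l + 4)*(l^2 - 6*l + 9) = (l - 3)*(l + 4)*(l - 3)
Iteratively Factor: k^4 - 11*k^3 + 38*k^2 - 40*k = (k - 5)*(k^3 - 6*k^2 + 8*k) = k*(k - 5)*(k^2 - 6*k + 8) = k*(k - 5)*(k - 4)*(k - 2)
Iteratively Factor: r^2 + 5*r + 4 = (r + 4)*(r + 1)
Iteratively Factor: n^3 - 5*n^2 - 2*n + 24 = (n - 4)*(n^2 - n - 6) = (n - 4)*(n + 2)*(n - 3)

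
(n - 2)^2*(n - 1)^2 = n^4 - 6*n^3 + 13*n^2 - 12*n + 4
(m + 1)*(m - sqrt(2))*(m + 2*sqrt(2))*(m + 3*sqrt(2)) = m^4 + m^3 + 4*sqrt(2)*m^3 + 2*m^2 + 4*sqrt(2)*m^2 - 12*sqrt(2)*m + 2*m - 12*sqrt(2)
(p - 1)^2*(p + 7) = p^3 + 5*p^2 - 13*p + 7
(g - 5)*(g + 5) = g^2 - 25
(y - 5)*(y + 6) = y^2 + y - 30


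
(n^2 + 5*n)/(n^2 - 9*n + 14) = n*(n + 5)/(n^2 - 9*n + 14)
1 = 1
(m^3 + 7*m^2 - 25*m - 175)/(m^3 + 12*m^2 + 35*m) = (m - 5)/m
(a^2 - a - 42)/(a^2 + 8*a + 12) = (a - 7)/(a + 2)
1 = 1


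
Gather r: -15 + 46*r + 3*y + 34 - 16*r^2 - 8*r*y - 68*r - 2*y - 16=-16*r^2 + r*(-8*y - 22) + y + 3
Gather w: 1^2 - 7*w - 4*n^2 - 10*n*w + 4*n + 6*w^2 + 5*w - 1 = -4*n^2 + 4*n + 6*w^2 + w*(-10*n - 2)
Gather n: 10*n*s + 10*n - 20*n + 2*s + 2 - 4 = n*(10*s - 10) + 2*s - 2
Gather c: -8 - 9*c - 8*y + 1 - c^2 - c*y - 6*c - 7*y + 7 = -c^2 + c*(-y - 15) - 15*y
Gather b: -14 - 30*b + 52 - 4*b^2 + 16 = -4*b^2 - 30*b + 54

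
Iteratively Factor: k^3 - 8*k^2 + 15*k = (k)*(k^2 - 8*k + 15) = k*(k - 5)*(k - 3)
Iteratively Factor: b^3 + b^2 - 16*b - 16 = (b + 1)*(b^2 - 16) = (b - 4)*(b + 1)*(b + 4)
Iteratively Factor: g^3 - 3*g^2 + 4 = (g - 2)*(g^2 - g - 2) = (g - 2)*(g + 1)*(g - 2)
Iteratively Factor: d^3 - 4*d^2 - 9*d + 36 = (d + 3)*(d^2 - 7*d + 12) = (d - 4)*(d + 3)*(d - 3)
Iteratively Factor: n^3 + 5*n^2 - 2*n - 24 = (n - 2)*(n^2 + 7*n + 12) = (n - 2)*(n + 4)*(n + 3)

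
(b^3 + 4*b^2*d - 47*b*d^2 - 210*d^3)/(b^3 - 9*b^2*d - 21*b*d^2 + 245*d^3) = (b + 6*d)/(b - 7*d)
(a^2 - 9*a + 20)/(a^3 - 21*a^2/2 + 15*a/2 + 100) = 2*(a - 4)/(2*a^2 - 11*a - 40)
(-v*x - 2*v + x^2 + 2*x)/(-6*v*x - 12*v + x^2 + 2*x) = (-v + x)/(-6*v + x)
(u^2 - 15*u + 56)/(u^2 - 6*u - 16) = (u - 7)/(u + 2)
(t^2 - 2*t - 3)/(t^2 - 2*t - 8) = (-t^2 + 2*t + 3)/(-t^2 + 2*t + 8)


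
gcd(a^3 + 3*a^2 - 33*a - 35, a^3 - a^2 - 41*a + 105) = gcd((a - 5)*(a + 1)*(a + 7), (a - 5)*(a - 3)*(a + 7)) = a^2 + 2*a - 35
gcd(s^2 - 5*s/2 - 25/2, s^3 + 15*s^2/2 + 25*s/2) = s + 5/2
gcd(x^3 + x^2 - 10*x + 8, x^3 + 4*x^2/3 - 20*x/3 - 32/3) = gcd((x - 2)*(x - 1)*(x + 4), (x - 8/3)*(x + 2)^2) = 1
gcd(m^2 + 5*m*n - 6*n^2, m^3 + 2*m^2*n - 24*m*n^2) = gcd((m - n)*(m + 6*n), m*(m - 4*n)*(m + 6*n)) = m + 6*n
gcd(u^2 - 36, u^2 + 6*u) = u + 6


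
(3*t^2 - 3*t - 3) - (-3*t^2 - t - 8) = 6*t^2 - 2*t + 5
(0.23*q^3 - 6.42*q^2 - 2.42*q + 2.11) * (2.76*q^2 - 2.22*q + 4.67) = 0.6348*q^5 - 18.2298*q^4 + 8.6473*q^3 - 18.7854*q^2 - 15.9856*q + 9.8537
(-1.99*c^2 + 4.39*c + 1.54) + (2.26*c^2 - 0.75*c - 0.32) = 0.27*c^2 + 3.64*c + 1.22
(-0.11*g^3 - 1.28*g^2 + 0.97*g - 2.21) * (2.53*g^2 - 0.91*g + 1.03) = -0.2783*g^5 - 3.1383*g^4 + 3.5056*g^3 - 7.7924*g^2 + 3.0102*g - 2.2763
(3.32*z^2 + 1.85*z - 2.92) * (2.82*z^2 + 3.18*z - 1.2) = 9.3624*z^4 + 15.7746*z^3 - 6.3354*z^2 - 11.5056*z + 3.504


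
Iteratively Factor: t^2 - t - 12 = (t + 3)*(t - 4)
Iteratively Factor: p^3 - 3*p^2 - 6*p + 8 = (p - 1)*(p^2 - 2*p - 8) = (p - 4)*(p - 1)*(p + 2)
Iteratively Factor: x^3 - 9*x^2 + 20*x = (x)*(x^2 - 9*x + 20) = x*(x - 5)*(x - 4)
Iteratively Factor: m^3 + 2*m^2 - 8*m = (m + 4)*(m^2 - 2*m) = m*(m + 4)*(m - 2)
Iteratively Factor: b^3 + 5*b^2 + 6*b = (b + 3)*(b^2 + 2*b) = (b + 2)*(b + 3)*(b)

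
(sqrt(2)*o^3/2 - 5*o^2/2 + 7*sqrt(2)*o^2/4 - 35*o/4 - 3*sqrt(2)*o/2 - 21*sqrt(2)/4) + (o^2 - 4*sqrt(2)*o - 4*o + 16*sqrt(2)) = sqrt(2)*o^3/2 - 3*o^2/2 + 7*sqrt(2)*o^2/4 - 51*o/4 - 11*sqrt(2)*o/2 + 43*sqrt(2)/4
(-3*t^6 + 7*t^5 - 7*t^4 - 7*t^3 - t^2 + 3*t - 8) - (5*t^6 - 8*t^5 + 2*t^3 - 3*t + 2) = -8*t^6 + 15*t^5 - 7*t^4 - 9*t^3 - t^2 + 6*t - 10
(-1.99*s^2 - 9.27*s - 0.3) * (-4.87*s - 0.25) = 9.6913*s^3 + 45.6424*s^2 + 3.7785*s + 0.075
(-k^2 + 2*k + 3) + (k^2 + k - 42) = 3*k - 39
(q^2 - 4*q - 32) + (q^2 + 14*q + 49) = 2*q^2 + 10*q + 17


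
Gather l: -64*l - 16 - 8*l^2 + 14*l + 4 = -8*l^2 - 50*l - 12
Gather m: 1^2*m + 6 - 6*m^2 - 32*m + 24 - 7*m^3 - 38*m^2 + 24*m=-7*m^3 - 44*m^2 - 7*m + 30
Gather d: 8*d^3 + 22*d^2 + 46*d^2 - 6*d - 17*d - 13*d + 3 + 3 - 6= 8*d^3 + 68*d^2 - 36*d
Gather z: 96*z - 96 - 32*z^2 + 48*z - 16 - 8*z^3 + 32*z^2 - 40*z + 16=-8*z^3 + 104*z - 96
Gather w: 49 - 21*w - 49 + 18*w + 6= 6 - 3*w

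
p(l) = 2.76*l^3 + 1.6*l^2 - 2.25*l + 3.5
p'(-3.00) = 62.67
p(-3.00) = -49.87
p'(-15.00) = 1812.75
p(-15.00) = -8917.75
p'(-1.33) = 8.14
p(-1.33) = 2.83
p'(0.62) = 2.92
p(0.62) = 3.38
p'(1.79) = 30.01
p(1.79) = 20.43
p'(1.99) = 36.91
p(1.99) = 27.11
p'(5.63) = 278.22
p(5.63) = 534.08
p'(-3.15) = 69.83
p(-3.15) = -59.80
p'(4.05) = 146.52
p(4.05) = 203.98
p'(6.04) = 319.15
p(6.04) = 656.44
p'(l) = 8.28*l^2 + 3.2*l - 2.25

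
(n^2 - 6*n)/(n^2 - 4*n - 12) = n/(n + 2)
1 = 1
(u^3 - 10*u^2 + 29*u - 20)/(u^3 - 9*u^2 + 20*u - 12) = (u^2 - 9*u + 20)/(u^2 - 8*u + 12)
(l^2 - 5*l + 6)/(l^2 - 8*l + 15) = (l - 2)/(l - 5)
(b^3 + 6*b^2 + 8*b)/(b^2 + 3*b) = (b^2 + 6*b + 8)/(b + 3)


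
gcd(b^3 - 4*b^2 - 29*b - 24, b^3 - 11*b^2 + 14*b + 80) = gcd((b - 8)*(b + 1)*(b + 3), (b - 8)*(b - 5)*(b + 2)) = b - 8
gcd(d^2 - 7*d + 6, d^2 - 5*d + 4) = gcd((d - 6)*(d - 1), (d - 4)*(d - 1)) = d - 1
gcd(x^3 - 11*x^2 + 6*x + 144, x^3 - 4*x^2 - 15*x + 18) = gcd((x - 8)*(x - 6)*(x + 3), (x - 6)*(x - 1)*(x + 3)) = x^2 - 3*x - 18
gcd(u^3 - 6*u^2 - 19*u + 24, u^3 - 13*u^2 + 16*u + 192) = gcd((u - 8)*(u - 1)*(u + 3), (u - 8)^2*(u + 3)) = u^2 - 5*u - 24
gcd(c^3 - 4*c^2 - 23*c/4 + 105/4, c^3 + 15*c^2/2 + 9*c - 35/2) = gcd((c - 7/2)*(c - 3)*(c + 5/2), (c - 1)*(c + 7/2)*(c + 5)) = 1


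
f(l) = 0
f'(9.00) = 0.00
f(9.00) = 0.00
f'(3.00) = 0.00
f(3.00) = 0.00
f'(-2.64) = 0.00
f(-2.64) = 0.00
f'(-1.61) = 0.00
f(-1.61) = 0.00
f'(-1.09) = 0.00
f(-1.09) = 0.00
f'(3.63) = 0.00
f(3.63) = 0.00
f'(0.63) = 0.00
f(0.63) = 0.00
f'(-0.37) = 0.00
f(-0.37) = 0.00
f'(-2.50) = 0.00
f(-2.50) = 0.00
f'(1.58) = 0.00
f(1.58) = 0.00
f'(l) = 0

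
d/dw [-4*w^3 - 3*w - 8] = -12*w^2 - 3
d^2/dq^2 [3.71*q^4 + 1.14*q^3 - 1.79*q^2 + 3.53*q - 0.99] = 44.52*q^2 + 6.84*q - 3.58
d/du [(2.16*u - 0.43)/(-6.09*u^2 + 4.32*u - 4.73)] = (13.1544*u^2 - 5.2374*u - 8.3592)/(37.0881*u^4 - 52.6176*u^3 + 76.2738*u^2 - 40.8672*u + 22.3729)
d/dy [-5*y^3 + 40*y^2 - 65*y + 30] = -15*y^2 + 80*y - 65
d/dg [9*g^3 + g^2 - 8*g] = 27*g^2 + 2*g - 8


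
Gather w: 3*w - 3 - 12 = 3*w - 15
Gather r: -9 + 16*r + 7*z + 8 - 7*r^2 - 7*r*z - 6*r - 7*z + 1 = -7*r^2 + r*(10 - 7*z)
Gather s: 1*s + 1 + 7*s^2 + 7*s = 7*s^2 + 8*s + 1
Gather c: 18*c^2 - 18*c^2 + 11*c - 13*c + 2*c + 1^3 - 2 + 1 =0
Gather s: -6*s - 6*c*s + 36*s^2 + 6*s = -6*c*s + 36*s^2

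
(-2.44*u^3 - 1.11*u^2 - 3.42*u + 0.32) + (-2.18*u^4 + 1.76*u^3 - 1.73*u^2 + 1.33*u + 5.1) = -2.18*u^4 - 0.68*u^3 - 2.84*u^2 - 2.09*u + 5.42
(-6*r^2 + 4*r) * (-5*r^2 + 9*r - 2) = 30*r^4 - 74*r^3 + 48*r^2 - 8*r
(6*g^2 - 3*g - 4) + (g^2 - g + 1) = 7*g^2 - 4*g - 3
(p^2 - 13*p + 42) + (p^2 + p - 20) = 2*p^2 - 12*p + 22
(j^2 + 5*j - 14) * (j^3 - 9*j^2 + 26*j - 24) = j^5 - 4*j^4 - 33*j^3 + 232*j^2 - 484*j + 336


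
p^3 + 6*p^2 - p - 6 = (p - 1)*(p + 1)*(p + 6)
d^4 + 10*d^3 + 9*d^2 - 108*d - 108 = (d - 3)*(d + 1)*(d + 6)^2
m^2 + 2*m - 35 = (m - 5)*(m + 7)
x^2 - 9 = (x - 3)*(x + 3)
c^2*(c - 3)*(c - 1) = c^4 - 4*c^3 + 3*c^2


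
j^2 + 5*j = j*(j + 5)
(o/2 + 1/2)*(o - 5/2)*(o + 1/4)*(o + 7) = o^4/2 + 23*o^3/8 - 93*o^2/16 - 83*o/8 - 35/16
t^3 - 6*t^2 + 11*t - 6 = (t - 3)*(t - 2)*(t - 1)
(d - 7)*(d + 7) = d^2 - 49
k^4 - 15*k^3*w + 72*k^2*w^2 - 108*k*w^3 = k*(k - 6*w)^2*(k - 3*w)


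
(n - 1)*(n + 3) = n^2 + 2*n - 3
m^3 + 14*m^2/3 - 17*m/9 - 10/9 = (m - 2/3)*(m + 1/3)*(m + 5)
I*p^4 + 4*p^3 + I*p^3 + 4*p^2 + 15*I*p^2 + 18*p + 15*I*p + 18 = (p - 6*I)*(p - I)*(p + 3*I)*(I*p + I)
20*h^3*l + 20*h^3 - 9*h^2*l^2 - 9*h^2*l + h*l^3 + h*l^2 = (-5*h + l)*(-4*h + l)*(h*l + h)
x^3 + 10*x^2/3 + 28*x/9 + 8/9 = (x + 2/3)^2*(x + 2)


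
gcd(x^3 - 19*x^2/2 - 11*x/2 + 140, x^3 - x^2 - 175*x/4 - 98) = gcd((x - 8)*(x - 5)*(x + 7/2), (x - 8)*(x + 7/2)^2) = x^2 - 9*x/2 - 28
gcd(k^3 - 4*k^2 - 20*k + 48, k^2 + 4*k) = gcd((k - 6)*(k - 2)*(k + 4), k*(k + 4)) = k + 4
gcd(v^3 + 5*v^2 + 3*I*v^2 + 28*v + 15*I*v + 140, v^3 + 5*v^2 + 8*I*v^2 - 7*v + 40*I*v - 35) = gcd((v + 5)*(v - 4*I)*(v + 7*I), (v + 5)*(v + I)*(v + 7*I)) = v^2 + v*(5 + 7*I) + 35*I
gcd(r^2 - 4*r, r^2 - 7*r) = r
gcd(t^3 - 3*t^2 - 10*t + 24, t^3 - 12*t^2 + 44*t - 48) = t^2 - 6*t + 8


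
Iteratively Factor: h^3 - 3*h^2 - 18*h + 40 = (h - 2)*(h^2 - h - 20) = (h - 2)*(h + 4)*(h - 5)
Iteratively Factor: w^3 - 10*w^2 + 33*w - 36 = (w - 3)*(w^2 - 7*w + 12) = (w - 3)^2*(w - 4)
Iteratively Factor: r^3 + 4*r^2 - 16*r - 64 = (r + 4)*(r^2 - 16) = (r - 4)*(r + 4)*(r + 4)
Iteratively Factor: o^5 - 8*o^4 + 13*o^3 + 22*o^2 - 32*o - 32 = (o - 4)*(o^4 - 4*o^3 - 3*o^2 + 10*o + 8) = (o - 4)*(o + 1)*(o^3 - 5*o^2 + 2*o + 8) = (o - 4)*(o + 1)^2*(o^2 - 6*o + 8) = (o - 4)*(o - 2)*(o + 1)^2*(o - 4)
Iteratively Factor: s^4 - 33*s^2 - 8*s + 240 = (s - 3)*(s^3 + 3*s^2 - 24*s - 80) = (s - 5)*(s - 3)*(s^2 + 8*s + 16) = (s - 5)*(s - 3)*(s + 4)*(s + 4)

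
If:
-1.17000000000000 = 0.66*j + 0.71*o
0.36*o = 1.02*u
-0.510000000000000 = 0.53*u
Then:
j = 1.16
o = -2.73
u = -0.96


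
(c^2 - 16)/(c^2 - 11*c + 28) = (c + 4)/(c - 7)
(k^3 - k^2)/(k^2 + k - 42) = k^2*(k - 1)/(k^2 + k - 42)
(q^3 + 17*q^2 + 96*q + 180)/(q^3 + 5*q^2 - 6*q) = (q^2 + 11*q + 30)/(q*(q - 1))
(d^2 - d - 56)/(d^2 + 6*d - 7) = (d - 8)/(d - 1)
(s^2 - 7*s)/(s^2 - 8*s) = (s - 7)/(s - 8)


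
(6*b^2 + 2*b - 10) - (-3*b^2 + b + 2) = 9*b^2 + b - 12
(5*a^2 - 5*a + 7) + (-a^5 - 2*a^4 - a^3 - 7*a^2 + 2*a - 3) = -a^5 - 2*a^4 - a^3 - 2*a^2 - 3*a + 4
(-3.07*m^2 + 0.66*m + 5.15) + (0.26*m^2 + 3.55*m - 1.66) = -2.81*m^2 + 4.21*m + 3.49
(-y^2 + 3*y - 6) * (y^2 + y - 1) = -y^4 + 2*y^3 - 2*y^2 - 9*y + 6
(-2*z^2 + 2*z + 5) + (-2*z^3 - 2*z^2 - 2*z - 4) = -2*z^3 - 4*z^2 + 1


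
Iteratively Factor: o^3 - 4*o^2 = (o - 4)*(o^2) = o*(o - 4)*(o)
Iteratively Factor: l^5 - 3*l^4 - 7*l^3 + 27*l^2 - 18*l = (l - 1)*(l^4 - 2*l^3 - 9*l^2 + 18*l) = (l - 3)*(l - 1)*(l^3 + l^2 - 6*l) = (l - 3)*(l - 2)*(l - 1)*(l^2 + 3*l) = (l - 3)*(l - 2)*(l - 1)*(l + 3)*(l)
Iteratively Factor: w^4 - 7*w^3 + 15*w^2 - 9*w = (w - 3)*(w^3 - 4*w^2 + 3*w) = (w - 3)^2*(w^2 - w) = w*(w - 3)^2*(w - 1)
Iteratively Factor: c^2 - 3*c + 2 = (c - 2)*(c - 1)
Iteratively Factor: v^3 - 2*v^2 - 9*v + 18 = (v - 3)*(v^2 + v - 6) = (v - 3)*(v - 2)*(v + 3)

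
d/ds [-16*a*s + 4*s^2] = -16*a + 8*s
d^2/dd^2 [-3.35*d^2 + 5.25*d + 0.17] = -6.70000000000000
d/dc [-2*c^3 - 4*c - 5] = -6*c^2 - 4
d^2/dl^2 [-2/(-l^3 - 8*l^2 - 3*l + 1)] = 4*(-(3*l + 8)*(l^3 + 8*l^2 + 3*l - 1) + (3*l^2 + 16*l + 3)^2)/(l^3 + 8*l^2 + 3*l - 1)^3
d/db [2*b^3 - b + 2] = 6*b^2 - 1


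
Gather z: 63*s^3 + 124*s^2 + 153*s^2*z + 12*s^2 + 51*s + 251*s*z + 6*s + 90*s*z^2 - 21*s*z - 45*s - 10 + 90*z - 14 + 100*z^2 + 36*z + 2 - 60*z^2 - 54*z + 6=63*s^3 + 136*s^2 + 12*s + z^2*(90*s + 40) + z*(153*s^2 + 230*s + 72) - 16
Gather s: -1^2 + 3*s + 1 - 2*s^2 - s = -2*s^2 + 2*s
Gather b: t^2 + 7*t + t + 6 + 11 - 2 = t^2 + 8*t + 15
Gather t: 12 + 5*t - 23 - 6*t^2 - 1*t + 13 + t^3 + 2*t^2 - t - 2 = t^3 - 4*t^2 + 3*t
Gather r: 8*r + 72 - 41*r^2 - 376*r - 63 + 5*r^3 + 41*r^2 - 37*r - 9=5*r^3 - 405*r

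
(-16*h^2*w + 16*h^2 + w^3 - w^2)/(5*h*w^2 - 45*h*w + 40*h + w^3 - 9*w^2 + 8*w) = (-16*h^2 + w^2)/(5*h*w - 40*h + w^2 - 8*w)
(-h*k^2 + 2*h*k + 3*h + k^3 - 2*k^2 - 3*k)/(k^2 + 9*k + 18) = (-h*k^2 + 2*h*k + 3*h + k^3 - 2*k^2 - 3*k)/(k^2 + 9*k + 18)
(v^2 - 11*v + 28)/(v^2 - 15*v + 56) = (v - 4)/(v - 8)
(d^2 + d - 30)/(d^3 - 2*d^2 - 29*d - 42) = (-d^2 - d + 30)/(-d^3 + 2*d^2 + 29*d + 42)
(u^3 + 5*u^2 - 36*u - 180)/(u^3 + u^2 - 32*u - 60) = (u + 6)/(u + 2)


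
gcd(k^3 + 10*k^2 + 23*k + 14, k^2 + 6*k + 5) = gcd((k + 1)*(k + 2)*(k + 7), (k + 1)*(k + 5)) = k + 1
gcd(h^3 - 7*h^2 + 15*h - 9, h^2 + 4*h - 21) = h - 3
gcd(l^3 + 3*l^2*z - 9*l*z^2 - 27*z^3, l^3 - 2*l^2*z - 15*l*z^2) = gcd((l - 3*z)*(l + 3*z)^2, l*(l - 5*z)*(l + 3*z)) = l + 3*z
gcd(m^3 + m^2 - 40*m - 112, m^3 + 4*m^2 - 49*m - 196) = m^2 - 3*m - 28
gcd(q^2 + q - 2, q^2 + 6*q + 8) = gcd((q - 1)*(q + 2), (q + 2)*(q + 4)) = q + 2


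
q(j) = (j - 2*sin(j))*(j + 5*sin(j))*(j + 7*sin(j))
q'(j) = (1 - 2*cos(j))*(j + 5*sin(j))*(j + 7*sin(j)) + (j - 2*sin(j))*(j + 5*sin(j))*(7*cos(j) + 1) + (j - 2*sin(j))*(j + 7*sin(j))*(5*cos(j) + 1)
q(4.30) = 3.64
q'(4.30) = 17.19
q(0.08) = -0.02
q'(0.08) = -0.92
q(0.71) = -12.42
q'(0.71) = -40.68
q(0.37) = -2.23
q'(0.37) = -17.06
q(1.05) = -26.28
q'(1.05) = -33.36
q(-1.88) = 1.43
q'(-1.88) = 91.64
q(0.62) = -8.96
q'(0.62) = -36.05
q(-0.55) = 6.60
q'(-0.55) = -31.28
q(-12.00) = -1004.15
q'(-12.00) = 1350.98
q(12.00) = 1004.15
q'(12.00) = 1350.98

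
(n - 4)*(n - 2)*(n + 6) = n^3 - 28*n + 48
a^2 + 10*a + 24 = (a + 4)*(a + 6)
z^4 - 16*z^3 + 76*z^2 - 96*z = z*(z - 8)*(z - 6)*(z - 2)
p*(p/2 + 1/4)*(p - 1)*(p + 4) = p^4/2 + 7*p^3/4 - 5*p^2/4 - p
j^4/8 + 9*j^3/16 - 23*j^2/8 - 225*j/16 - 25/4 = (j/4 + 1)*(j/2 + 1/4)*(j - 5)*(j + 5)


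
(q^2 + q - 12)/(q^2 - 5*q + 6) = (q + 4)/(q - 2)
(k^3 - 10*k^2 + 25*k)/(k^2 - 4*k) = (k^2 - 10*k + 25)/(k - 4)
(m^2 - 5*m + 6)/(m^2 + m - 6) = (m - 3)/(m + 3)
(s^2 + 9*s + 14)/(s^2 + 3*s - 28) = (s + 2)/(s - 4)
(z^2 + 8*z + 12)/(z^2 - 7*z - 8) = (z^2 + 8*z + 12)/(z^2 - 7*z - 8)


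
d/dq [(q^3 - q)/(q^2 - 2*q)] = (q^2 - 4*q + 1)/(q^2 - 4*q + 4)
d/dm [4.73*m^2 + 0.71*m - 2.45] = 9.46*m + 0.71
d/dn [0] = 0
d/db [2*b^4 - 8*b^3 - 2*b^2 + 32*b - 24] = 8*b^3 - 24*b^2 - 4*b + 32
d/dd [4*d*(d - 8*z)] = 8*d - 32*z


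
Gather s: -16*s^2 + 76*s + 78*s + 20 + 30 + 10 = -16*s^2 + 154*s + 60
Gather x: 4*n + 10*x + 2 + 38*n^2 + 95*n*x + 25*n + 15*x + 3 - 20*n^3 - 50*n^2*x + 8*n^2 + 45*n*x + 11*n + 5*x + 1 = -20*n^3 + 46*n^2 + 40*n + x*(-50*n^2 + 140*n + 30) + 6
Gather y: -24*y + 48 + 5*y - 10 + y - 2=36 - 18*y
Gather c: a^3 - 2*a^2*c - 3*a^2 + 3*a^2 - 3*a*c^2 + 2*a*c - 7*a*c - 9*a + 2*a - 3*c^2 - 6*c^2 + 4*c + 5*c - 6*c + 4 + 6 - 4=a^3 - 7*a + c^2*(-3*a - 9) + c*(-2*a^2 - 5*a + 3) + 6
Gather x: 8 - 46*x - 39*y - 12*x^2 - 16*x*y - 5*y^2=-12*x^2 + x*(-16*y - 46) - 5*y^2 - 39*y + 8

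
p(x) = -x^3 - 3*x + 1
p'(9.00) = -246.00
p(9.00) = -755.00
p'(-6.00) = -111.00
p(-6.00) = 235.00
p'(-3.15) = -32.77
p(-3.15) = 41.71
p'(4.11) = -53.68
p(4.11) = -80.76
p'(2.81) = -26.69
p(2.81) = -29.62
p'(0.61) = -4.12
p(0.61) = -1.06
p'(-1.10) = -6.63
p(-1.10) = 5.63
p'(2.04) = -15.48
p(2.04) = -13.61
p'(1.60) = -10.68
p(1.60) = -7.90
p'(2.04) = -15.48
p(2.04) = -13.61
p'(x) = -3*x^2 - 3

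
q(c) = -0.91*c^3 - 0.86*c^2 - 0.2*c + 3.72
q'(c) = -2.73*c^2 - 1.72*c - 0.2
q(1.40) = -0.74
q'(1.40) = -7.96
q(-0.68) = 3.74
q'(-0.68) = -0.29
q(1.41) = -0.82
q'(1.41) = -8.05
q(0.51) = 3.27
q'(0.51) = -1.79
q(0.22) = 3.62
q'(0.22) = -0.71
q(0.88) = 2.26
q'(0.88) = -3.83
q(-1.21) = 4.31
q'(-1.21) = -2.12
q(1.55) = -2.04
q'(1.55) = -9.42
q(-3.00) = 21.15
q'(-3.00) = -19.61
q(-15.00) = 2884.47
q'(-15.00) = -588.65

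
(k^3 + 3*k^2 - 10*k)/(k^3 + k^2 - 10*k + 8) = k*(k + 5)/(k^2 + 3*k - 4)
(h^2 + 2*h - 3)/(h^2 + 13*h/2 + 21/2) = 2*(h - 1)/(2*h + 7)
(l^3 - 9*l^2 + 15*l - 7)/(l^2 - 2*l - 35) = (l^2 - 2*l + 1)/(l + 5)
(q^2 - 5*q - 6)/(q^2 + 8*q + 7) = (q - 6)/(q + 7)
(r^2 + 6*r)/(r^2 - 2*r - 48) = r/(r - 8)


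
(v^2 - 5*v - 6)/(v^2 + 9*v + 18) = (v^2 - 5*v - 6)/(v^2 + 9*v + 18)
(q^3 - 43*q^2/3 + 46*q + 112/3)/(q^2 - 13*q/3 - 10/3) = (q^2 - 15*q + 56)/(q - 5)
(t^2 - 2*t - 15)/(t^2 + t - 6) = (t - 5)/(t - 2)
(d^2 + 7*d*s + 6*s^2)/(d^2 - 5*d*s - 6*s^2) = (-d - 6*s)/(-d + 6*s)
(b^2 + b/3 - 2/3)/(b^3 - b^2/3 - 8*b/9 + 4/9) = 3/(3*b - 2)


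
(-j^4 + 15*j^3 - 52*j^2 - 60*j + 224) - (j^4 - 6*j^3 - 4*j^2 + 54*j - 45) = -2*j^4 + 21*j^3 - 48*j^2 - 114*j + 269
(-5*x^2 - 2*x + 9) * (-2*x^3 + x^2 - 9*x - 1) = 10*x^5 - x^4 + 25*x^3 + 32*x^2 - 79*x - 9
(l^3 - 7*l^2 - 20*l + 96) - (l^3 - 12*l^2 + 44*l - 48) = 5*l^2 - 64*l + 144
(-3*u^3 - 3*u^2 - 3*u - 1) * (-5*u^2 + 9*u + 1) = 15*u^5 - 12*u^4 - 15*u^3 - 25*u^2 - 12*u - 1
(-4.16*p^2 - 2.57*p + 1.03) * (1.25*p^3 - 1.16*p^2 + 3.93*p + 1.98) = -5.2*p^5 + 1.6131*p^4 - 12.0801*p^3 - 19.5317*p^2 - 1.0407*p + 2.0394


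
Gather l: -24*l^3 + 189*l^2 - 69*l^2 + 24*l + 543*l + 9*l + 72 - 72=-24*l^3 + 120*l^2 + 576*l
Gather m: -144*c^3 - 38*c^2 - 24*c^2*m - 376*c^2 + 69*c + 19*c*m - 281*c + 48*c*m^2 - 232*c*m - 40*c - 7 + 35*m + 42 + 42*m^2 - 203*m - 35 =-144*c^3 - 414*c^2 - 252*c + m^2*(48*c + 42) + m*(-24*c^2 - 213*c - 168)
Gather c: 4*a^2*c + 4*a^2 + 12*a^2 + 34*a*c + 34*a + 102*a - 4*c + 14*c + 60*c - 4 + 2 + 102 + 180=16*a^2 + 136*a + c*(4*a^2 + 34*a + 70) + 280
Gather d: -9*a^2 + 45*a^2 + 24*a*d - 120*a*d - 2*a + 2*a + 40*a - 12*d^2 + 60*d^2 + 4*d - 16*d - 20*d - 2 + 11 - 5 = 36*a^2 + 40*a + 48*d^2 + d*(-96*a - 32) + 4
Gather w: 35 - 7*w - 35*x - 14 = -7*w - 35*x + 21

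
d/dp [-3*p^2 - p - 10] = -6*p - 1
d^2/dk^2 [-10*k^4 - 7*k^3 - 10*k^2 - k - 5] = -120*k^2 - 42*k - 20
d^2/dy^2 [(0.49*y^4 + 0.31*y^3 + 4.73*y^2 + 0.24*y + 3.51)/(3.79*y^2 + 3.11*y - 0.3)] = (14.076818*y^6 + 34.653486*y^5 + 25.0931939999999*y^4 - 105.222384*y^3 + 333.569826*y^2 + 250.036794*y + 77.179122)/(54.439939*y^6 + 134.017053*y^5 + 97.044087*y^4 + 8.863811*y^3 - 7.68159*y^2 + 0.8397*y - 0.027)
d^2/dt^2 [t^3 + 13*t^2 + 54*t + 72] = 6*t + 26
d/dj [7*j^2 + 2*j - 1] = 14*j + 2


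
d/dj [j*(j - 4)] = 2*j - 4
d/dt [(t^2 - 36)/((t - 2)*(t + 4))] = 2*(t^2 + 28*t + 36)/(t^4 + 4*t^3 - 12*t^2 - 32*t + 64)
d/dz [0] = 0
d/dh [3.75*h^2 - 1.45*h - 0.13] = 7.5*h - 1.45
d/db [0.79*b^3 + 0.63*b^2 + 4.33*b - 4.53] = 2.37*b^2 + 1.26*b + 4.33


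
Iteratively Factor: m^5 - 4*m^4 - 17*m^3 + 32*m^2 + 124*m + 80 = (m + 2)*(m^4 - 6*m^3 - 5*m^2 + 42*m + 40) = (m + 2)^2*(m^3 - 8*m^2 + 11*m + 20) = (m + 1)*(m + 2)^2*(m^2 - 9*m + 20) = (m - 4)*(m + 1)*(m + 2)^2*(m - 5)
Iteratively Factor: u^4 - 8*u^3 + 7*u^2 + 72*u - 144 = (u - 3)*(u^3 - 5*u^2 - 8*u + 48) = (u - 4)*(u - 3)*(u^2 - u - 12) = (u - 4)^2*(u - 3)*(u + 3)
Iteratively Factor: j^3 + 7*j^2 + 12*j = (j + 4)*(j^2 + 3*j) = j*(j + 4)*(j + 3)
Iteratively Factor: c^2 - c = (c - 1)*(c)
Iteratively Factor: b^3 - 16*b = (b + 4)*(b^2 - 4*b) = (b - 4)*(b + 4)*(b)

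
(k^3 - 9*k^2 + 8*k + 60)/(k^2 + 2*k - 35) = (k^2 - 4*k - 12)/(k + 7)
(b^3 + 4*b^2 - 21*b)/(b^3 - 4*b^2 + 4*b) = (b^2 + 4*b - 21)/(b^2 - 4*b + 4)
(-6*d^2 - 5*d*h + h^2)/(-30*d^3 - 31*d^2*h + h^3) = 1/(5*d + h)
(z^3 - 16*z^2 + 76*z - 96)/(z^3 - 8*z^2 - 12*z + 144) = (z^2 - 10*z + 16)/(z^2 - 2*z - 24)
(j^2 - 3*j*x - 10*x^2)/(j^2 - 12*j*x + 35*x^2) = (-j - 2*x)/(-j + 7*x)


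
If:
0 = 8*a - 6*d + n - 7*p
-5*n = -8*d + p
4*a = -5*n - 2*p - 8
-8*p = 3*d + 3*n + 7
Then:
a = -51/88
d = -15/22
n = -23/22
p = -5/22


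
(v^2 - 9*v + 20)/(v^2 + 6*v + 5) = (v^2 - 9*v + 20)/(v^2 + 6*v + 5)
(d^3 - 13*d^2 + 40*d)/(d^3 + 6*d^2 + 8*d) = (d^2 - 13*d + 40)/(d^2 + 6*d + 8)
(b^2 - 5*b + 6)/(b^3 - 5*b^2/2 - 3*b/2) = 2*(b - 2)/(b*(2*b + 1))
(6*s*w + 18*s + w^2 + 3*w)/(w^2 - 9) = (6*s + w)/(w - 3)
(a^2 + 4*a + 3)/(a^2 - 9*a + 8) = (a^2 + 4*a + 3)/(a^2 - 9*a + 8)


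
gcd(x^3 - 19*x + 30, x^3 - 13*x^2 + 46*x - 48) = x^2 - 5*x + 6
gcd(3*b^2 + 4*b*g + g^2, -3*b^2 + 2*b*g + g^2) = 3*b + g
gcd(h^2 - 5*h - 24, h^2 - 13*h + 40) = h - 8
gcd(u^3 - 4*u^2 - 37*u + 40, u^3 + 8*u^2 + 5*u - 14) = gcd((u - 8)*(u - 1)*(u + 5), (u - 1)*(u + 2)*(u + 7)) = u - 1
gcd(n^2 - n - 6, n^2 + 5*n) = 1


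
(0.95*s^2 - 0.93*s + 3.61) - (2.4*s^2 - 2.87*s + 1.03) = -1.45*s^2 + 1.94*s + 2.58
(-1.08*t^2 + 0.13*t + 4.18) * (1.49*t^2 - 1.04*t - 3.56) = -1.6092*t^4 + 1.3169*t^3 + 9.9378*t^2 - 4.81*t - 14.8808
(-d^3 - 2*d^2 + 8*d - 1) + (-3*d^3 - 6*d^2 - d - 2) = -4*d^3 - 8*d^2 + 7*d - 3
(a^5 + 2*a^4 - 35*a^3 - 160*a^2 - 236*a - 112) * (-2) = -2*a^5 - 4*a^4 + 70*a^3 + 320*a^2 + 472*a + 224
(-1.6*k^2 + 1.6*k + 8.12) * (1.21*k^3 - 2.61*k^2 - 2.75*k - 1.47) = -1.936*k^5 + 6.112*k^4 + 10.0492*k^3 - 23.2412*k^2 - 24.682*k - 11.9364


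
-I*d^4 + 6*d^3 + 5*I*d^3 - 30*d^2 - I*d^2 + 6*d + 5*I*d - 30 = (d - 5)*(d - I)*(d + 6*I)*(-I*d + 1)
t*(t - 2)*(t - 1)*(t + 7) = t^4 + 4*t^3 - 19*t^2 + 14*t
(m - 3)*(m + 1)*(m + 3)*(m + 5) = m^4 + 6*m^3 - 4*m^2 - 54*m - 45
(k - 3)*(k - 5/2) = k^2 - 11*k/2 + 15/2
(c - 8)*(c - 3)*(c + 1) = c^3 - 10*c^2 + 13*c + 24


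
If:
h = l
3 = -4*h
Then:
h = -3/4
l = -3/4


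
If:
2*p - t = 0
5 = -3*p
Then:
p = -5/3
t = -10/3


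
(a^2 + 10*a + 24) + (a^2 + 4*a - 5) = 2*a^2 + 14*a + 19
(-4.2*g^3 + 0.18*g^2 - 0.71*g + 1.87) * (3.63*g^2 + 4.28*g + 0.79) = -15.246*g^5 - 17.3226*g^4 - 5.1249*g^3 + 3.8915*g^2 + 7.4427*g + 1.4773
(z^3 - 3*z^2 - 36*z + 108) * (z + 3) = z^4 - 45*z^2 + 324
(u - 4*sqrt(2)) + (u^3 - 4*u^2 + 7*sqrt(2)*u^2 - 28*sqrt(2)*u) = u^3 - 4*u^2 + 7*sqrt(2)*u^2 - 28*sqrt(2)*u + u - 4*sqrt(2)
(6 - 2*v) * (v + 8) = -2*v^2 - 10*v + 48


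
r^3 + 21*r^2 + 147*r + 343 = (r + 7)^3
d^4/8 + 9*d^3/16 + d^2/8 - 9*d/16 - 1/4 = (d/4 + 1/4)*(d/2 + 1/4)*(d - 1)*(d + 4)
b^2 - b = b*(b - 1)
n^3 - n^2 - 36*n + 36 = (n - 6)*(n - 1)*(n + 6)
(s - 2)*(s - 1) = s^2 - 3*s + 2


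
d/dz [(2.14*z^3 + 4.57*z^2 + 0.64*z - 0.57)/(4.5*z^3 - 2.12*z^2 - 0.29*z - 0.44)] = (-25.1018*z^4 - 7.0012*z^3 + 4.9017*z^2 - 6.4384*z - 0.4469)/(20.25*z^6 - 19.08*z^5 + 1.8844*z^4 - 2.7304*z^3 + 1.9497*z^2 + 0.2552*z + 0.1936)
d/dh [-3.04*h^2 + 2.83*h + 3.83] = 2.83 - 6.08*h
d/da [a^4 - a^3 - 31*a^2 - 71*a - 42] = 4*a^3 - 3*a^2 - 62*a - 71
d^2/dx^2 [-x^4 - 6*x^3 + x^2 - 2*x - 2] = -12*x^2 - 36*x + 2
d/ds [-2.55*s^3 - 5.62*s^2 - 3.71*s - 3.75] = -7.65*s^2 - 11.24*s - 3.71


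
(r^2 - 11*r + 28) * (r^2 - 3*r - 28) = r^4 - 14*r^3 + 33*r^2 + 224*r - 784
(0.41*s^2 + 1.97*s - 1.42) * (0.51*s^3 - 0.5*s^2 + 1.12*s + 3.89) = 0.2091*s^5 + 0.7997*s^4 - 1.25*s^3 + 4.5113*s^2 + 6.0729*s - 5.5238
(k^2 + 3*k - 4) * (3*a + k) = 3*a*k^2 + 9*a*k - 12*a + k^3 + 3*k^2 - 4*k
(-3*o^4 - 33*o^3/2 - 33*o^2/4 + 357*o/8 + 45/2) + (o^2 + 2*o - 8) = -3*o^4 - 33*o^3/2 - 29*o^2/4 + 373*o/8 + 29/2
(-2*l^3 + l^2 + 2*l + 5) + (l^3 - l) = -l^3 + l^2 + l + 5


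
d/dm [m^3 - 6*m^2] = 3*m*(m - 4)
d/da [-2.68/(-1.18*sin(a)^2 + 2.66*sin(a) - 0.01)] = (7.1288 - 6.3248*sin(a))*cos(a)/(1.18*sin(a)^2 - 2.66*sin(a) + 0.01)^2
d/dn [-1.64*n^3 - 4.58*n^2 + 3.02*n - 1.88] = -4.92*n^2 - 9.16*n + 3.02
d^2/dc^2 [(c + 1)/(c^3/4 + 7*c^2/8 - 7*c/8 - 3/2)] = 16*(12*c^2 + 30*c + 49)/(8*c^6 + 60*c^5 + 6*c^4 - 595*c^3 - 36*c^2 + 2160*c - 1728)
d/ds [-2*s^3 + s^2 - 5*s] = -6*s^2 + 2*s - 5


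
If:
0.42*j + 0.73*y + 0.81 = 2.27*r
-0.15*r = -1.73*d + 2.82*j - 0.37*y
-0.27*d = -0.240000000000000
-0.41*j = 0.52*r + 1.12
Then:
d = 0.89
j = -0.27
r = -1.94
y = -6.99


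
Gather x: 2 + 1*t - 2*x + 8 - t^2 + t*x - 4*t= -t^2 - 3*t + x*(t - 2) + 10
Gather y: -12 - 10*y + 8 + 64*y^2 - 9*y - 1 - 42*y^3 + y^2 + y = -42*y^3 + 65*y^2 - 18*y - 5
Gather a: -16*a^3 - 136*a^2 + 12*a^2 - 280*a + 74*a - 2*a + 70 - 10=-16*a^3 - 124*a^2 - 208*a + 60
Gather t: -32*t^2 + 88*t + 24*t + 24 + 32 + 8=-32*t^2 + 112*t + 64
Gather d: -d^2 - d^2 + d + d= -2*d^2 + 2*d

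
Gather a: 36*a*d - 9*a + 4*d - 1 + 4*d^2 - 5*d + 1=a*(36*d - 9) + 4*d^2 - d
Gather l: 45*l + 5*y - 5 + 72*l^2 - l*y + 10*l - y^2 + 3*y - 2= 72*l^2 + l*(55 - y) - y^2 + 8*y - 7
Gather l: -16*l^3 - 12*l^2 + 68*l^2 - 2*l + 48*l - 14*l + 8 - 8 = -16*l^3 + 56*l^2 + 32*l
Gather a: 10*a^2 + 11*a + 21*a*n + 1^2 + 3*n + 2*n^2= 10*a^2 + a*(21*n + 11) + 2*n^2 + 3*n + 1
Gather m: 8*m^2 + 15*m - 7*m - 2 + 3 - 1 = 8*m^2 + 8*m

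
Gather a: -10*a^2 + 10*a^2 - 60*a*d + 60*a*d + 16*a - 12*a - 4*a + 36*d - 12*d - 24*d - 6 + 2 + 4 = 0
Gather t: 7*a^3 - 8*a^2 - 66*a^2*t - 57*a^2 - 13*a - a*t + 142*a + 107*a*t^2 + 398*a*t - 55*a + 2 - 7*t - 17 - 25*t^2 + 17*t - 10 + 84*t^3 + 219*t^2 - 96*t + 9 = 7*a^3 - 65*a^2 + 74*a + 84*t^3 + t^2*(107*a + 194) + t*(-66*a^2 + 397*a - 86) - 16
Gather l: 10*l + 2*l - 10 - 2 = 12*l - 12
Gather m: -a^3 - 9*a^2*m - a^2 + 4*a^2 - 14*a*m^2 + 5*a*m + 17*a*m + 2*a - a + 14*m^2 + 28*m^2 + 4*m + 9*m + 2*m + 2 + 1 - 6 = -a^3 + 3*a^2 + a + m^2*(42 - 14*a) + m*(-9*a^2 + 22*a + 15) - 3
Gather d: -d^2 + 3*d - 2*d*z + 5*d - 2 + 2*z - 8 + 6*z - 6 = -d^2 + d*(8 - 2*z) + 8*z - 16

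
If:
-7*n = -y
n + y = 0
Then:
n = 0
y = 0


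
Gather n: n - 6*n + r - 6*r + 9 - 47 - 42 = -5*n - 5*r - 80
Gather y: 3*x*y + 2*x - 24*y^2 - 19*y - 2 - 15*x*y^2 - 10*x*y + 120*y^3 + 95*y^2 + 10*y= 2*x + 120*y^3 + y^2*(71 - 15*x) + y*(-7*x - 9) - 2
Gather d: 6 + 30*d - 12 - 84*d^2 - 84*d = -84*d^2 - 54*d - 6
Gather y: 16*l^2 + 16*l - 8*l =16*l^2 + 8*l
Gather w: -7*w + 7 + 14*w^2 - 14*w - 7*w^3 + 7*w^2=-7*w^3 + 21*w^2 - 21*w + 7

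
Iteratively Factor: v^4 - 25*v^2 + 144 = (v - 3)*(v^3 + 3*v^2 - 16*v - 48) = (v - 4)*(v - 3)*(v^2 + 7*v + 12) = (v - 4)*(v - 3)*(v + 3)*(v + 4)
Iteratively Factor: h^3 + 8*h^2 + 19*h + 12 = (h + 3)*(h^2 + 5*h + 4) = (h + 3)*(h + 4)*(h + 1)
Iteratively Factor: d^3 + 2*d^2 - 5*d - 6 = (d + 1)*(d^2 + d - 6) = (d - 2)*(d + 1)*(d + 3)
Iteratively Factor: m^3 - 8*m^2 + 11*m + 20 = (m - 5)*(m^2 - 3*m - 4) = (m - 5)*(m - 4)*(m + 1)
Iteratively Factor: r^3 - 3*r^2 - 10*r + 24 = (r - 2)*(r^2 - r - 12) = (r - 4)*(r - 2)*(r + 3)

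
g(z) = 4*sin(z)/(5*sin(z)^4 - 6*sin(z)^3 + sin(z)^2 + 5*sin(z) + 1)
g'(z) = 4*(-20*sin(z)^3*cos(z) + 18*sin(z)^2*cos(z) - 2*sin(z)*cos(z) - 5*cos(z))*sin(z)/(5*sin(z)^4 - 6*sin(z)^3 + sin(z)^2 + 5*sin(z) + 1)^2 + 4*cos(z)/(5*sin(z)^4 - 6*sin(z)^3 + sin(z)^2 + 5*sin(z) + 1)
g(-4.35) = 0.68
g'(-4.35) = 0.07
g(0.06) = 0.18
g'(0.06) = 2.35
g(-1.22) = -0.62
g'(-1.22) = -0.81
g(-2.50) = -8.16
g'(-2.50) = 143.54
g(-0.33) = 5.06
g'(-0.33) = 18.56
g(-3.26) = 0.30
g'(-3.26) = -1.56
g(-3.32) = 0.38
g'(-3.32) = -1.12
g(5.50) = -2.14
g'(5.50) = -12.15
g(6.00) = 7.09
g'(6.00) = 87.90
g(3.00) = 0.33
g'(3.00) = -1.36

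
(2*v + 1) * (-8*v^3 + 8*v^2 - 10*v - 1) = -16*v^4 + 8*v^3 - 12*v^2 - 12*v - 1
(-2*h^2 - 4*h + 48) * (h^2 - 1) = -2*h^4 - 4*h^3 + 50*h^2 + 4*h - 48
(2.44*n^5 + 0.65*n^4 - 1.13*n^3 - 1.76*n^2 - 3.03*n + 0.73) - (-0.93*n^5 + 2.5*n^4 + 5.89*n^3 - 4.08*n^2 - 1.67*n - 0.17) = 3.37*n^5 - 1.85*n^4 - 7.02*n^3 + 2.32*n^2 - 1.36*n + 0.9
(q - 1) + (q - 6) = 2*q - 7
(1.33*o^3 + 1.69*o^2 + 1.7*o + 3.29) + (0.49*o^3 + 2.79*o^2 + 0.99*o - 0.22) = 1.82*o^3 + 4.48*o^2 + 2.69*o + 3.07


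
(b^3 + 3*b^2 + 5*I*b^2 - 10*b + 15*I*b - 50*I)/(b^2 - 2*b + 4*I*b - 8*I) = (b^2 + 5*b*(1 + I) + 25*I)/(b + 4*I)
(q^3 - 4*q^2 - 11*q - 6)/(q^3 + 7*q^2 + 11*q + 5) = (q - 6)/(q + 5)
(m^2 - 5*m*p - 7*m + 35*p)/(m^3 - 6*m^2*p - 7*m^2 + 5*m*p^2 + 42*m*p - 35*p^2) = 1/(m - p)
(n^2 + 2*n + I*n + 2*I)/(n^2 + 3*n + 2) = (n + I)/(n + 1)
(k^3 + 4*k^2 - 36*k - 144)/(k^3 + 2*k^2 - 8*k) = (k^2 - 36)/(k*(k - 2))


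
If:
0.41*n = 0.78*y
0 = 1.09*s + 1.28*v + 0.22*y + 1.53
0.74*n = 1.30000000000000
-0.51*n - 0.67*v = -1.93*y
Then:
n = 1.76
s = -3.14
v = 1.32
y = 0.92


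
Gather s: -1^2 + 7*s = 7*s - 1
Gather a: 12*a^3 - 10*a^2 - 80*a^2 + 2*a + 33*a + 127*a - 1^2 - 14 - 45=12*a^3 - 90*a^2 + 162*a - 60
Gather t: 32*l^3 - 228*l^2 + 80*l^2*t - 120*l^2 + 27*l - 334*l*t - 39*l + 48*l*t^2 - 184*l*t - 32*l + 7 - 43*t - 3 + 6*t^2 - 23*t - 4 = 32*l^3 - 348*l^2 - 44*l + t^2*(48*l + 6) + t*(80*l^2 - 518*l - 66)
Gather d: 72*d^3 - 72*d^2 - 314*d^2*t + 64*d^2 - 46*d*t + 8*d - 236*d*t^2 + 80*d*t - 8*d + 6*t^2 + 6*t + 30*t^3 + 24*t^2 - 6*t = 72*d^3 + d^2*(-314*t - 8) + d*(-236*t^2 + 34*t) + 30*t^3 + 30*t^2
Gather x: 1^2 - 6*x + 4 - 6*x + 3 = 8 - 12*x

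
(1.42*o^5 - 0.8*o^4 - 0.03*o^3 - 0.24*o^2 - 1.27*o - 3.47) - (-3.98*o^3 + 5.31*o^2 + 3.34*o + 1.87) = 1.42*o^5 - 0.8*o^4 + 3.95*o^3 - 5.55*o^2 - 4.61*o - 5.34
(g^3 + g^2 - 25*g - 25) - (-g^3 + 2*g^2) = 2*g^3 - g^2 - 25*g - 25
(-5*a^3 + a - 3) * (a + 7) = -5*a^4 - 35*a^3 + a^2 + 4*a - 21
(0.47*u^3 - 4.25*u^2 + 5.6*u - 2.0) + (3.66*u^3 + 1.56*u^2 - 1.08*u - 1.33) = 4.13*u^3 - 2.69*u^2 + 4.52*u - 3.33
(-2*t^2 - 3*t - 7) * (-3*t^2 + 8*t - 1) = 6*t^4 - 7*t^3 - t^2 - 53*t + 7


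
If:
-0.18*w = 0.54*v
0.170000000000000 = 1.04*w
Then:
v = -0.05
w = 0.16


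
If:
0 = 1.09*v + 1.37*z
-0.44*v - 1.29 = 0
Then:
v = -2.93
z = 2.33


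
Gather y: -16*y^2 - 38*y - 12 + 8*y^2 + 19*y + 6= -8*y^2 - 19*y - 6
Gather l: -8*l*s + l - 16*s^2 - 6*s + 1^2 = l*(1 - 8*s) - 16*s^2 - 6*s + 1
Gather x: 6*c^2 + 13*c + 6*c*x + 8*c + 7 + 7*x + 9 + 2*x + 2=6*c^2 + 21*c + x*(6*c + 9) + 18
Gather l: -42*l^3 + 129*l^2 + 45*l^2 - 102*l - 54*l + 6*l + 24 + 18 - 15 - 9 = -42*l^3 + 174*l^2 - 150*l + 18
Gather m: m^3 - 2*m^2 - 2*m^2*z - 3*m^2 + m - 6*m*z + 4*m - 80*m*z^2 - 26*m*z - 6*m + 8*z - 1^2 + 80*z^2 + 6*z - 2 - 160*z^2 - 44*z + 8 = m^3 + m^2*(-2*z - 5) + m*(-80*z^2 - 32*z - 1) - 80*z^2 - 30*z + 5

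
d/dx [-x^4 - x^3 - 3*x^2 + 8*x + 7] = -4*x^3 - 3*x^2 - 6*x + 8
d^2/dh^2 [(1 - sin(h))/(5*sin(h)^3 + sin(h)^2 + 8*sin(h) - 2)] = (100*sin(h)^7 - 210*sin(h)^6 - 364*sin(h)^5 + 308*sin(h)^4 + 56*sin(h)^3 + 70*sin(h)^2 + 84*sin(h) + 100)/(5*sin(h)^3 + sin(h)^2 + 8*sin(h) - 2)^3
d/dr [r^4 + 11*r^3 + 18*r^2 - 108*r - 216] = 4*r^3 + 33*r^2 + 36*r - 108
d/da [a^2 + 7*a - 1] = 2*a + 7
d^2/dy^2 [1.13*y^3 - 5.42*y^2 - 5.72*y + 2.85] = 6.78*y - 10.84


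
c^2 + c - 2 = (c - 1)*(c + 2)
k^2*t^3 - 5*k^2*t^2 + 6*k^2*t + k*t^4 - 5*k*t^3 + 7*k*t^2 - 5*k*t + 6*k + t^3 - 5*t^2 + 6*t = (k + t)*(t - 3)*(t - 2)*(k*t + 1)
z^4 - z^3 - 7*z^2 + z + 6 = (z - 3)*(z - 1)*(z + 1)*(z + 2)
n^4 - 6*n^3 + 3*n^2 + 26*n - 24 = (n - 4)*(n - 3)*(n - 1)*(n + 2)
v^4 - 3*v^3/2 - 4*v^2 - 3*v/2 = v*(v - 3)*(v + 1/2)*(v + 1)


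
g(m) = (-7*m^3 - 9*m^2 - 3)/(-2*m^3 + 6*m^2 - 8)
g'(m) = (-21*m^2 - 18*m)/(-2*m^3 + 6*m^2 - 8) + (6*m^2 - 12*m)*(-7*m^3 - 9*m^2 - 3)/(-2*m^3 + 6*m^2 - 8)^2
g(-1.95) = 0.50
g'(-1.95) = -0.74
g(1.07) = 6.11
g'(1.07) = 22.28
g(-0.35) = 0.53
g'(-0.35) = -0.88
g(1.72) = 152.98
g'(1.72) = 1254.72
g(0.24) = 0.47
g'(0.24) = 0.88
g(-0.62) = 0.92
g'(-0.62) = -2.31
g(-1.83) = 0.40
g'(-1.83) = -0.84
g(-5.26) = 1.71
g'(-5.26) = -0.21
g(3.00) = 34.12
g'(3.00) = -46.41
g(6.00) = 8.21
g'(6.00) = -1.42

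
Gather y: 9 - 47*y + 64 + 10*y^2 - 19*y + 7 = 10*y^2 - 66*y + 80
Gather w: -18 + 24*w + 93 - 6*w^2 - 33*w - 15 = -6*w^2 - 9*w + 60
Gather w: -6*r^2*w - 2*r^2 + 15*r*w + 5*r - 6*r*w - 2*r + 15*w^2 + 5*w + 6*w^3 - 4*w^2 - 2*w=-2*r^2 + 3*r + 6*w^3 + 11*w^2 + w*(-6*r^2 + 9*r + 3)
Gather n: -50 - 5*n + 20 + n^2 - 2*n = n^2 - 7*n - 30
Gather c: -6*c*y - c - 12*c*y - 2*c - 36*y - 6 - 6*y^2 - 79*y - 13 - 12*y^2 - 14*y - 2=c*(-18*y - 3) - 18*y^2 - 129*y - 21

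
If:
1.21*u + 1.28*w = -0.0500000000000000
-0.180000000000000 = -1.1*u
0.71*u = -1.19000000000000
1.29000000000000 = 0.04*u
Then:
No Solution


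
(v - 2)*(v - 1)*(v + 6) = v^3 + 3*v^2 - 16*v + 12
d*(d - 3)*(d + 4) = d^3 + d^2 - 12*d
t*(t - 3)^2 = t^3 - 6*t^2 + 9*t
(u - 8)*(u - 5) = u^2 - 13*u + 40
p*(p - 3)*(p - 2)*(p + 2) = p^4 - 3*p^3 - 4*p^2 + 12*p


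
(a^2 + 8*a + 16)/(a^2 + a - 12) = (a + 4)/(a - 3)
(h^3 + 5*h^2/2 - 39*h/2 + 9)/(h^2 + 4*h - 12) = (2*h^2 - 7*h + 3)/(2*(h - 2))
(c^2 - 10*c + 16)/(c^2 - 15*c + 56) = (c - 2)/(c - 7)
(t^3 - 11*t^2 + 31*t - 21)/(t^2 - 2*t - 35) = (t^2 - 4*t + 3)/(t + 5)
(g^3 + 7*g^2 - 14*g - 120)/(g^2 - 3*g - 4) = (g^2 + 11*g + 30)/(g + 1)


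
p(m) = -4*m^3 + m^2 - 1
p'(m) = -12*m^2 + 2*m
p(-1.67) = 20.42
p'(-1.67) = -36.81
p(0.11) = -0.99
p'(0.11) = 0.07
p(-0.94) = 3.21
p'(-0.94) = -12.48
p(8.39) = -2292.97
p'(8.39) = -827.93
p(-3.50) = 182.75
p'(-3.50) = -154.00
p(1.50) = -12.25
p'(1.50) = -24.00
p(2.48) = -55.86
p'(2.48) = -68.84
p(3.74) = -196.27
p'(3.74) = -160.37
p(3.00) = -100.00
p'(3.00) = -102.00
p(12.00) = -6769.00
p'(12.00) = -1704.00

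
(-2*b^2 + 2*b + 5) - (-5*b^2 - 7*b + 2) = 3*b^2 + 9*b + 3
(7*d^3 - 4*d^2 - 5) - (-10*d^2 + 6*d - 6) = 7*d^3 + 6*d^2 - 6*d + 1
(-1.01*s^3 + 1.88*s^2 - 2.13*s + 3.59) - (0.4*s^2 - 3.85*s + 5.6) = -1.01*s^3 + 1.48*s^2 + 1.72*s - 2.01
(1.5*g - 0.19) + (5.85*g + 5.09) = 7.35*g + 4.9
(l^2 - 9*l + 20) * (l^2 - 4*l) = l^4 - 13*l^3 + 56*l^2 - 80*l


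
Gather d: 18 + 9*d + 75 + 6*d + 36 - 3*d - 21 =12*d + 108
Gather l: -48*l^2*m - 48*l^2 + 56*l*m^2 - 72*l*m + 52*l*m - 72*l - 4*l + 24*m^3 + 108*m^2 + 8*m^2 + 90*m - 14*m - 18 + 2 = l^2*(-48*m - 48) + l*(56*m^2 - 20*m - 76) + 24*m^3 + 116*m^2 + 76*m - 16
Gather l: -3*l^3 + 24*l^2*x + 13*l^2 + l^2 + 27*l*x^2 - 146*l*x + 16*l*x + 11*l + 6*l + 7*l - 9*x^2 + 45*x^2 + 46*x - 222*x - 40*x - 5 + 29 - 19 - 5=-3*l^3 + l^2*(24*x + 14) + l*(27*x^2 - 130*x + 24) + 36*x^2 - 216*x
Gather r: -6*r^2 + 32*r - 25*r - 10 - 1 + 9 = -6*r^2 + 7*r - 2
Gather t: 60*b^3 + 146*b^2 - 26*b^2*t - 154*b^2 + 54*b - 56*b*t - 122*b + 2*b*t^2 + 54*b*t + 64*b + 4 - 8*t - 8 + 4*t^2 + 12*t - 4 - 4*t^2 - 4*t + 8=60*b^3 - 8*b^2 + 2*b*t^2 - 4*b + t*(-26*b^2 - 2*b)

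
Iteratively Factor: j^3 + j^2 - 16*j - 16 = (j + 4)*(j^2 - 3*j - 4) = (j + 1)*(j + 4)*(j - 4)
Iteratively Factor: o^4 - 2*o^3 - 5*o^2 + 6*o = (o - 3)*(o^3 + o^2 - 2*o) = o*(o - 3)*(o^2 + o - 2) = o*(o - 3)*(o - 1)*(o + 2)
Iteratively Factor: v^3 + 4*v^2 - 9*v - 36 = (v - 3)*(v^2 + 7*v + 12) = (v - 3)*(v + 4)*(v + 3)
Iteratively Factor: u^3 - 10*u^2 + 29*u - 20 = (u - 5)*(u^2 - 5*u + 4) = (u - 5)*(u - 4)*(u - 1)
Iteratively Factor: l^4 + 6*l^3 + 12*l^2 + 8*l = (l + 2)*(l^3 + 4*l^2 + 4*l) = (l + 2)^2*(l^2 + 2*l) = (l + 2)^3*(l)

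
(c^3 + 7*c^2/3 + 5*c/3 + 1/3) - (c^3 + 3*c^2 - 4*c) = -2*c^2/3 + 17*c/3 + 1/3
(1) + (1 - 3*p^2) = 2 - 3*p^2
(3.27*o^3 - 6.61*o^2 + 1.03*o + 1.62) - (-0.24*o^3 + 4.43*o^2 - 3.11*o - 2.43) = 3.51*o^3 - 11.04*o^2 + 4.14*o + 4.05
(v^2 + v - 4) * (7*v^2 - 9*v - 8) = 7*v^4 - 2*v^3 - 45*v^2 + 28*v + 32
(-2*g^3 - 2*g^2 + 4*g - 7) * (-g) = 2*g^4 + 2*g^3 - 4*g^2 + 7*g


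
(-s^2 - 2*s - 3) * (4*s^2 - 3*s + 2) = -4*s^4 - 5*s^3 - 8*s^2 + 5*s - 6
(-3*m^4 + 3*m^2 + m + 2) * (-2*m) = 6*m^5 - 6*m^3 - 2*m^2 - 4*m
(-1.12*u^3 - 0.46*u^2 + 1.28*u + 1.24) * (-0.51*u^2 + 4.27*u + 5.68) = 0.5712*u^5 - 4.5478*u^4 - 8.9786*u^3 + 2.2204*u^2 + 12.5652*u + 7.0432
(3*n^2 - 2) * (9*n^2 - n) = 27*n^4 - 3*n^3 - 18*n^2 + 2*n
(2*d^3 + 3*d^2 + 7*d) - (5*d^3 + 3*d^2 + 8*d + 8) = -3*d^3 - d - 8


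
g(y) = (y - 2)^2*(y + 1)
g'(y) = (y - 2)^2 + (y + 1)*(2*y - 4) = 3*y*(y - 2)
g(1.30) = 1.13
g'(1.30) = -2.73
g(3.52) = 10.44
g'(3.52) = 16.05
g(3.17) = 5.71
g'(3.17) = 11.13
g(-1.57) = -7.26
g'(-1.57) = 16.81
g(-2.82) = -42.28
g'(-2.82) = 40.78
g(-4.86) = -181.65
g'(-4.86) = 100.02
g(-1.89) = -13.47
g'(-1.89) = 22.06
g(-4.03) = -110.17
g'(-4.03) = 72.90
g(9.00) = 490.00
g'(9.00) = 189.00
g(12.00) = 1300.00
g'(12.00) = 360.00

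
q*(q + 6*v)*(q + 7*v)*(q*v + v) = q^4*v + 13*q^3*v^2 + q^3*v + 42*q^2*v^3 + 13*q^2*v^2 + 42*q*v^3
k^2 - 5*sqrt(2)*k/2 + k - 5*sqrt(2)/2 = (k + 1)*(k - 5*sqrt(2)/2)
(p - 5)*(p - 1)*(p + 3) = p^3 - 3*p^2 - 13*p + 15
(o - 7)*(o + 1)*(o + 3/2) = o^3 - 9*o^2/2 - 16*o - 21/2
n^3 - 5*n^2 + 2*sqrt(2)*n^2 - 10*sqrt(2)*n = n*(n - 5)*(n + 2*sqrt(2))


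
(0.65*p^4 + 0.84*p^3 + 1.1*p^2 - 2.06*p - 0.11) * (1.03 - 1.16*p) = -0.754*p^5 - 0.3049*p^4 - 0.4108*p^3 + 3.5226*p^2 - 1.9942*p - 0.1133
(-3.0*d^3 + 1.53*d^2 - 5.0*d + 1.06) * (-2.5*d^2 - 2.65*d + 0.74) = 7.5*d^5 + 4.125*d^4 + 6.2255*d^3 + 11.7322*d^2 - 6.509*d + 0.7844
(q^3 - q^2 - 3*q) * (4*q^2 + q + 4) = 4*q^5 - 3*q^4 - 9*q^3 - 7*q^2 - 12*q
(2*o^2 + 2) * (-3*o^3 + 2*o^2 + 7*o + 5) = -6*o^5 + 4*o^4 + 8*o^3 + 14*o^2 + 14*o + 10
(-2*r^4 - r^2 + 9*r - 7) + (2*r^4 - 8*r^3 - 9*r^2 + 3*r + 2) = -8*r^3 - 10*r^2 + 12*r - 5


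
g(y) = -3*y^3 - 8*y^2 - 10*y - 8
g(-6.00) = 412.00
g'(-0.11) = -8.35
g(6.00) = -1004.00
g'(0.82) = -29.17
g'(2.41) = -100.83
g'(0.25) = -14.56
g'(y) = -9*y^2 - 16*y - 10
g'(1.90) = -72.89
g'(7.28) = -603.47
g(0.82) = -23.23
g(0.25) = -11.05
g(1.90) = -76.46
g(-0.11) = -6.99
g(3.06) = -199.47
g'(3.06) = -143.23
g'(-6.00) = -238.00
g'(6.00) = -430.00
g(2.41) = -120.56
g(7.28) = -1662.27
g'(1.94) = -74.91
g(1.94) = -79.41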